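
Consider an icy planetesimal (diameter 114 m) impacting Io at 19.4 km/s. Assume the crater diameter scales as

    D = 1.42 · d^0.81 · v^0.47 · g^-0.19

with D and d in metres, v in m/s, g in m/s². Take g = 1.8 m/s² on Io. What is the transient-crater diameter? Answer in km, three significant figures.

In SI units: v = 19400 m/s.
d^0.81 = 114^0.81 = 46.35
v^0.47 = 19400^0.47 = 103.6
g^-0.19 = 1.8^-0.19 = 0.8943
D = 1.42 × 46.35 × 103.6 × 0.8943 = 6098 m
   = 6.098 km

D ≈ 6.10 km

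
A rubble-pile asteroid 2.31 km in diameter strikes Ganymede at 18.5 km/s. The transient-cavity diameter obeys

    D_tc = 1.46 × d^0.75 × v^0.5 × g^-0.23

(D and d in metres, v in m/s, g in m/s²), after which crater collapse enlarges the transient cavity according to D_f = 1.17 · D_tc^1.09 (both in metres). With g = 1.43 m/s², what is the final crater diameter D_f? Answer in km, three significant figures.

D_f ≈ 192 km

In SI: d = 2310 m, v = 18500 m/s.
d^0.75 = 2310^0.75 = 333.2
v^0.5 = 18500^0.5 = 136.0
g^-0.23 = 1.43^-0.23 = 0.9210
D_tc = 1.46 × 333.2 × 136.0 × 0.9210 = 60930 m
D_f = 1.17 × (60930)^1.09 = 1.922 × 10^5 m
     = 192.2 km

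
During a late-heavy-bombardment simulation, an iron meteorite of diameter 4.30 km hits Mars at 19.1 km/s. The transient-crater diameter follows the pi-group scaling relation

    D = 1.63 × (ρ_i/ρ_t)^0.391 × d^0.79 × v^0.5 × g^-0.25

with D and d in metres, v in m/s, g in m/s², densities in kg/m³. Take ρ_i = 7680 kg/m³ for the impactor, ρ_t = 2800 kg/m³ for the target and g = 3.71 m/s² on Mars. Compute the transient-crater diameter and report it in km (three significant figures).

D ≈ 179 km

In SI units: d = 4300 m, v = 19100 m/s.
(ρ_i/ρ_t)^0.391 = (7680/2800)^0.391 = 1.484
d^0.79 = 4300^0.79 = 742.1
v^0.5 = 19100^0.5 = 138.2
g^-0.25 = 3.71^-0.25 = 0.7205
D = 1.63 × 1.484 × 742.1 × 138.2 × 0.7205 = 1.787 × 10^5 m
   = 178.7 km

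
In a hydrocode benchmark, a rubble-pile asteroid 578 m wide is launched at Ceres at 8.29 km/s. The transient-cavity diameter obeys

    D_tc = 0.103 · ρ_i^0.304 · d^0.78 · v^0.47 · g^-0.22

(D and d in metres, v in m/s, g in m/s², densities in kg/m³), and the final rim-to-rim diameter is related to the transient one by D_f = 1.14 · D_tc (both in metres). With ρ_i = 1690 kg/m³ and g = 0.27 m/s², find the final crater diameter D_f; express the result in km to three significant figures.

v = 8290 m/s.
ρ_i^0.304 = 1690^0.304 = 9.578
d^0.78 = 578^0.78 = 142.7
v^0.47 = 8290^0.47 = 69.46
g^-0.22 = 0.27^-0.22 = 1.334
D_tc = 0.103 × 9.578 × 142.7 × 69.46 × 1.334 = 13040 m
D_f = 1.14 × 13040 = 14866 m
     = 14.87 km

D_f ≈ 14.9 km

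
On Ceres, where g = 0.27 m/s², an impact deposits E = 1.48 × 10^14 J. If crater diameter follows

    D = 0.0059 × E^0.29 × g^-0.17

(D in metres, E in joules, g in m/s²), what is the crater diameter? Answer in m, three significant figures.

D ≈ 94.8 m

E^0.29 = (1.48 × 10^14)^0.29 = 1.286 × 10^4
g^-0.17 = 0.27^-0.17 = 1.249
D = 0.0059 × 1.286 × 10^4 × 1.249 = 94.77 m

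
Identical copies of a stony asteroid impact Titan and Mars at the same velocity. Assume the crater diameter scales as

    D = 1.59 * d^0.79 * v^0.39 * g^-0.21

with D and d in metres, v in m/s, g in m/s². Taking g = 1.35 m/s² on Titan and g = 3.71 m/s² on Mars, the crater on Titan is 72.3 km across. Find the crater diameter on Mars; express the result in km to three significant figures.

All impactor-dependent factors cancel in the ratio, leaving D_Mars/D_Titan = (g_Mars/g_Titan)^-0.21.
(3.71/1.35)^-0.21 = 2.748^-0.21 = 0.8087
D_Mars = 0.8087 × 72.3 km = 58.5 km

D ≈ 58.5 km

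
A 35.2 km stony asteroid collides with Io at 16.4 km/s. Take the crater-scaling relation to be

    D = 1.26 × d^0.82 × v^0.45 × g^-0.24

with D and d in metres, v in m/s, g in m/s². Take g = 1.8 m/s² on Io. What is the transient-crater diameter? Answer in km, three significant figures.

D ≈ 461 km

In SI units: d = 35200 m, v = 16400 m/s.
d^0.82 = 35200^0.82 = 5348
v^0.45 = 16400^0.45 = 78.83
g^-0.24 = 1.8^-0.24 = 0.8684
D = 1.26 × 5348 × 78.83 × 0.8684 = 4.613 × 10^5 m
   = 461.3 km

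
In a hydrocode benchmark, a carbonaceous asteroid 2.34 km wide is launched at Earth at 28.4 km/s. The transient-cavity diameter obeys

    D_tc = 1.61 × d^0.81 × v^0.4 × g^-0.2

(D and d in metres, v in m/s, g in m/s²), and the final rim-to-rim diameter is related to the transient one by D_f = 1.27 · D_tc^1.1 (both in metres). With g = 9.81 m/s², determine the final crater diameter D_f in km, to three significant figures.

In SI: d = 2340 m, v = 28400 m/s.
d^0.81 = 2340^0.81 = 535.9
v^0.4 = 28400^0.4 = 60.44
g^-0.2 = 9.81^-0.2 = 0.6334
D_tc = 1.61 × 535.9 × 60.44 × 0.6334 = 33030 m
D_f = 1.27 × (33030)^1.1 = 1.187 × 10^5 m
     = 118.7 km

D_f ≈ 119 km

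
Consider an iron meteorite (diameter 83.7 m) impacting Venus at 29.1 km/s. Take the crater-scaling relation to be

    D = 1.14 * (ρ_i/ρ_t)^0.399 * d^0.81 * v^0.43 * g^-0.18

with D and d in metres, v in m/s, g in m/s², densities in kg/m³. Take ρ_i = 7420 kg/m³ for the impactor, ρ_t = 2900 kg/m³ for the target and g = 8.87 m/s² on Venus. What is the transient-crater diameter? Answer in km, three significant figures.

D ≈ 3.36 km

In SI units: v = 29100 m/s.
(ρ_i/ρ_t)^0.399 = (7420/2900)^0.399 = 1.455
d^0.81 = 83.7^0.81 = 36.09
v^0.43 = 29100^0.43 = 83.08
g^-0.18 = 8.87^-0.18 = 0.6751
D = 1.14 × 1.455 × 36.09 × 83.08 × 0.6751 = 3358 m
   = 3.358 km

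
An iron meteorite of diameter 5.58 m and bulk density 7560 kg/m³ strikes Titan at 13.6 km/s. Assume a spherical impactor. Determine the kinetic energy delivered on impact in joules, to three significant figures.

E ≈ 6.36 × 10^13 J

v = 13600 m/s.
Mass m = (π/6) ρ d³ = (π/6) × 7560 × (5.58)³ = 6.877 × 10^5 kg
E = ½ m v² = 0.5 × 6.877 × 10^5 × (13600)² = 6.360 × 10^13 J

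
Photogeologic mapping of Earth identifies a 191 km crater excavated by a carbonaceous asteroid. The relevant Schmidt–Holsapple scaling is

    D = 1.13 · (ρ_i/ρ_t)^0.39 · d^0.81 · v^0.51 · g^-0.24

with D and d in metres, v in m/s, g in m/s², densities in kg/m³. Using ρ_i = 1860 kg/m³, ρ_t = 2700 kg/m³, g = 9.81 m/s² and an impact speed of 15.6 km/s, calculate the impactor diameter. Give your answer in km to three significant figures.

Rearranging for d: d = [D / (1.13 · (1860/2700)^0.39 · 15600^0.51 · 9.81^-0.24)]^(1/0.81).
D = 191000 m.
(1860/2700)^0.39 = 0.8647
15600^0.51 = 137.6
9.81^-0.24 = 0.5781
Denominator = 1.13 × 0.8647 × 137.6 × 0.5781 = 77.73
D / 77.73 = 191000 / 77.73 = 2457
d = 2457^(1/0.81) = 2457^1.2346 = 15339 m

d ≈ 15.3 km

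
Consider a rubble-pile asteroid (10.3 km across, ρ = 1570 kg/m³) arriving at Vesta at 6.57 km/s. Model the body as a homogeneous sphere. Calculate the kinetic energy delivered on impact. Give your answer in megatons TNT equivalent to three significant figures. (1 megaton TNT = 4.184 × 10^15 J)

E ≈ 4.63 × 10^6 Mt TNT

d = 10300 m; v = 6570 m/s.
Mass m = (π/6) ρ d³ = (π/6) × 1570 × (10300)³ = 8.983 × 10^14 kg
E = ½ m v² = 0.5 × 8.983 × 10^14 × (6570)² = 1.939 × 10^22 J
   = 1.939 × 10^22 / 4.184×10^15 = 4.634 × 10^6 Mt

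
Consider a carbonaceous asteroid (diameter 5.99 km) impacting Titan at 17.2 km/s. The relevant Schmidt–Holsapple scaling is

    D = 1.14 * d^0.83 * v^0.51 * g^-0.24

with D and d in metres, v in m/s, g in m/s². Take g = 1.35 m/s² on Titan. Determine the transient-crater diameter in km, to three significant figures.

D ≈ 209 km

In SI units: d = 5990 m, v = 17200 m/s.
d^0.83 = 5990^0.83 = 1365
v^0.51 = 17200^0.51 = 144.6
g^-0.24 = 1.35^-0.24 = 0.9305
D = 1.14 × 1365 × 144.6 × 0.9305 = 2.094 × 10^5 m
   = 209.4 km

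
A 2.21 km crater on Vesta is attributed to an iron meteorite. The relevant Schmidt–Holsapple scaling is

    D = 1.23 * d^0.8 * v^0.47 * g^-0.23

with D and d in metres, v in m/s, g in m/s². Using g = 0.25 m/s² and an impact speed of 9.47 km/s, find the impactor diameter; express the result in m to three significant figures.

d ≈ 36.2 m

Rearranging for d: d = [D / (1.23 · 9470^0.47 · 0.25^-0.23)]^(1/0.8).
D = 2210 m.
9470^0.47 = 73.94
0.25^-0.23 = 1.376
Denominator = 1.23 × 73.94 × 1.376 = 125.1
D / 125.1 = 2210 / 125.1 = 17.67
d = 17.67^(1/0.8) = 17.67^1.25 = 36.23 m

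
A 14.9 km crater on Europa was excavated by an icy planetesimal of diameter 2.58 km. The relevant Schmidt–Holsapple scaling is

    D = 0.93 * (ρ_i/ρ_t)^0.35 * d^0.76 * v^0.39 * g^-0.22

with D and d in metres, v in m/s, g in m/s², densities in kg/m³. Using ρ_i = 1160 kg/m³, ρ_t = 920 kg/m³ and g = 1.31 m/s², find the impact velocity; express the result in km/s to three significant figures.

Rearranging for v: v = [D / (0.93 · (1160/920)^0.35 · 2580^0.76 · 1.31^-0.22)]^(1/0.39).
D = 14900 m.
(1160/920)^0.35 = 1.085
2580^0.76 = 391.6
1.31^-0.22 = 0.9423
Denominator = 0.93 × 1.085 × 391.6 × 0.9423 = 372.3
D / 372.3 = 14900 / 372.3 = 40.02
v = 40.02^(1/0.39) = 40.02^2.5641 = 12835 m/s

v ≈ 12.8 km/s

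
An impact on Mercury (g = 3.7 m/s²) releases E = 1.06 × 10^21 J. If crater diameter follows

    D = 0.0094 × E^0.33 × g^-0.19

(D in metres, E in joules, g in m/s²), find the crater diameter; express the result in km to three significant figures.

E^0.33 = (1.06 × 10^21)^0.33 = 8.677 × 10^6
g^-0.19 = 3.7^-0.19 = 0.7799
D = 0.0094 × 8.677 × 10^6 × 0.7799 = 63612 m
   = 63.61 km

D ≈ 63.6 km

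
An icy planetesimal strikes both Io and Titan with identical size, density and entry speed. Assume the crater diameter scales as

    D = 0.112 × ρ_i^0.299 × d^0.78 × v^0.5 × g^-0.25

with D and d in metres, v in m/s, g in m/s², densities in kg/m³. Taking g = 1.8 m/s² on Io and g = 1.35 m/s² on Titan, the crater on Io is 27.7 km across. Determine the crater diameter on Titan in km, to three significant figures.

D ≈ 29.8 km

All impactor-dependent factors cancel in the ratio, leaving D_Titan/D_Io = (g_Titan/g_Io)^-0.25.
(1.35/1.8)^-0.25 = 0.7500^-0.25 = 1.075
D_Titan = 1.075 × 27.7 km = 29.8 km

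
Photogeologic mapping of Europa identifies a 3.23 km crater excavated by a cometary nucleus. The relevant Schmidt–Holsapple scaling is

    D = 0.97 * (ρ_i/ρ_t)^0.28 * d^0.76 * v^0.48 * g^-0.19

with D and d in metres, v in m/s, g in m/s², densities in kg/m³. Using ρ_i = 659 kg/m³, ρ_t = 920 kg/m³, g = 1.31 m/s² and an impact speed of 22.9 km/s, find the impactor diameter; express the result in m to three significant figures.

d ≈ 92.0 m

Rearranging for d: d = [D / (0.97 · (659/920)^0.28 · 22900^0.48 · 1.31^-0.19)]^(1/0.76).
D = 3230 m.
(659/920)^0.28 = 0.9108
22900^0.48 = 123.8
1.31^-0.19 = 0.9500
Denominator = 0.97 × 0.9108 × 123.8 × 0.9500 = 103.9
D / 103.9 = 3230 / 103.9 = 31.09
d = 31.09^(1/0.76) = 31.09^1.3158 = 92.04 m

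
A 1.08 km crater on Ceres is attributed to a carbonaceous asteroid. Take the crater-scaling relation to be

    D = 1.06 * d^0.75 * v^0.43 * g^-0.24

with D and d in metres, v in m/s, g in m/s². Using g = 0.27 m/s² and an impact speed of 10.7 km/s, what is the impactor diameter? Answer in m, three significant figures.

Rearranging for d: d = [D / (1.06 · 10700^0.43 · 0.27^-0.24)]^(1/0.75).
D = 1080 m.
10700^0.43 = 54.03
0.27^-0.24 = 1.369
Denominator = 1.06 × 54.03 × 1.369 = 78.41
D / 78.41 = 1080 / 78.41 = 13.77
d = 13.77^(1/0.75) = 13.77^1.3333 = 33.00 m

d ≈ 33.0 m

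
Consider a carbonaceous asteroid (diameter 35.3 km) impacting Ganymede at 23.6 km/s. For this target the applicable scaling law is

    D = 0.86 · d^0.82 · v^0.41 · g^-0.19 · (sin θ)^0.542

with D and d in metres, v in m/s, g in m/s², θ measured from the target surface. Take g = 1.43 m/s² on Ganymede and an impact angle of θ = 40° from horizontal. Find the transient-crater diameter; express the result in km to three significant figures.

In SI units: d = 35300 m, v = 23600 m/s.
d^0.82 = 35300^0.82 = 5360
v^0.41 = 23600^0.41 = 62.07
g^-0.19 = 1.43^-0.19 = 0.9343
(sin 40°)^0.542 = 0.6428^0.542 = 0.7870
D = 0.86 × 5360 × 62.07 × 0.9343 × 0.7870 = 2.104 × 10^5 m
   = 210.4 km

D ≈ 210 km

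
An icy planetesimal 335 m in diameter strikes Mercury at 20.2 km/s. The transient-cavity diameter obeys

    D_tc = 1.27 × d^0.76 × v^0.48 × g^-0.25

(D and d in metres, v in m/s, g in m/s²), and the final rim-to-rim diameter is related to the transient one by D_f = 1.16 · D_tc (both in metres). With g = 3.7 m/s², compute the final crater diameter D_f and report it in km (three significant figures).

D_f ≈ 10.3 km

v = 20200 m/s.
d^0.76 = 335^0.76 = 82.99
v^0.48 = 20200^0.48 = 116.6
g^-0.25 = 3.7^-0.25 = 0.7210
D_tc = 1.27 × 82.99 × 116.6 × 0.7210 = 8861 m
D_f = 1.16 × 8861 = 10279 m
     = 10.28 km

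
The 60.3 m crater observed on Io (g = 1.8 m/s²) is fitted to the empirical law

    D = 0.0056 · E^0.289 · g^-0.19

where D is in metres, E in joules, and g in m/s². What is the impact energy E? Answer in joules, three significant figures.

E ≈ 1.32 × 10^14 J

Rearranging: E = [D / (0.0056 · g^-0.19)]^(1/0.289).
g^-0.19 = 1.8^-0.19 = 0.8943
D / (0.0056 × 0.8943) = 60.3 / (5.008 × 10^-3) = 1.204 × 10^4
E = (1.204 × 10^4)^3.4602 = 1.318 × 10^14 J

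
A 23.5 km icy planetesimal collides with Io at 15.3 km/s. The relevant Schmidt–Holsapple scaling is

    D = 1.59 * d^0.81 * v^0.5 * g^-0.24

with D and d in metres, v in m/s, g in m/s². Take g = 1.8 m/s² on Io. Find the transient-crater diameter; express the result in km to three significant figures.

In SI units: d = 23500 m, v = 15300 m/s.
d^0.81 = 23500^0.81 = 3472
v^0.5 = 15300^0.5 = 123.7
g^-0.24 = 1.8^-0.24 = 0.8684
D = 1.59 × 3472 × 123.7 × 0.8684 = 5.930 × 10^5 m
   = 593.0 km

D ≈ 593 km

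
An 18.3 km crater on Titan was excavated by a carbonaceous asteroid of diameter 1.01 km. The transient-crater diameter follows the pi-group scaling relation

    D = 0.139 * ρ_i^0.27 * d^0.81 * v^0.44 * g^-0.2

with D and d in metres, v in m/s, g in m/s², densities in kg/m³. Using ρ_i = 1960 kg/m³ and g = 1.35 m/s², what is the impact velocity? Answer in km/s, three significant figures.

Rearranging for v: v = [D / (0.139 · 1960^0.27 · 1010^0.81 · 1.35^-0.2)]^(1/0.44).
D = 18300 m.
1960^0.27 = 7.743
1010^0.81 = 271.3
1.35^-0.2 = 0.9417
Denominator = 0.139 × 7.743 × 271.3 × 0.9417 = 275.0
D / 275.0 = 18300 / 275.0 = 66.55
v = 66.55^(1/0.44) = 66.55^2.2727 = 13915 m/s

v ≈ 13.9 km/s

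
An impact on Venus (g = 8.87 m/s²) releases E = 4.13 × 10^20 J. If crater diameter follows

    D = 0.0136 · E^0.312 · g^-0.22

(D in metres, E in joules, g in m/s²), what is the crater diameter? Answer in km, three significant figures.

D ≈ 22.8 km

E^0.312 = (4.13 × 10^20)^0.312 = 2.705 × 10^6
g^-0.22 = 8.87^-0.22 = 0.6187
D = 0.0136 × 2.705 × 10^6 × 0.6187 = 22761 m
   = 22.76 km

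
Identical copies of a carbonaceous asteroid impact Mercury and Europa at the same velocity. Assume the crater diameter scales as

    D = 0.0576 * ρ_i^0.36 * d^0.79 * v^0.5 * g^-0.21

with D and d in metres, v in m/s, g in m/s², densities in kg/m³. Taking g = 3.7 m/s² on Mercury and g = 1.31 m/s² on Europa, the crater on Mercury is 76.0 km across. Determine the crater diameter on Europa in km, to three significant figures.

All impactor-dependent factors cancel in the ratio, leaving D_Europa/D_Mercury = (g_Europa/g_Mercury)^-0.21.
(1.31/3.7)^-0.21 = 0.3541^-0.21 = 1.244
D_Europa = 1.244 × 76.0 km = 94.5 km

D ≈ 94.5 km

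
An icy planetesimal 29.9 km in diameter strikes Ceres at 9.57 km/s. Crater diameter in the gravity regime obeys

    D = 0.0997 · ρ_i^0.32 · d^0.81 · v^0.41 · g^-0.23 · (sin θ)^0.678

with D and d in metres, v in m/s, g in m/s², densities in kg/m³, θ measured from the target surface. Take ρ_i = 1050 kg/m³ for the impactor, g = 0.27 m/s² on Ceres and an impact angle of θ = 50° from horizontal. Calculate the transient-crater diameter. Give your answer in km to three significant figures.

In SI units: d = 29900 m, v = 9570 m/s.
ρ_i^0.32 = 1050^0.32 = 9.264
d^0.81 = 29900^0.81 = 4220
v^0.41 = 9570^0.41 = 42.87
g^-0.23 = 0.27^-0.23 = 1.351
(sin 50°)^0.678 = 0.7660^0.678 = 0.8347
D = 0.0997 × 9.264 × 4220 × 42.87 × 1.351 × 0.8347 = 1.884 × 10^5 m
   = 188.4 km

D ≈ 188 km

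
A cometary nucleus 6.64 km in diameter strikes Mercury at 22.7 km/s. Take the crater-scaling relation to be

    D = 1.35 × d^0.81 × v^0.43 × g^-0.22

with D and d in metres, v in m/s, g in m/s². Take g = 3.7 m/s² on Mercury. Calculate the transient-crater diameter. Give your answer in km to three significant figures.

D ≈ 94.3 km

In SI units: d = 6640 m, v = 22700 m/s.
d^0.81 = 6640^0.81 = 1247
v^0.43 = 22700^0.43 = 74.66
g^-0.22 = 3.7^-0.22 = 0.7499
D = 1.35 × 1247 × 74.66 × 0.7499 = 94252 m
   = 94.25 km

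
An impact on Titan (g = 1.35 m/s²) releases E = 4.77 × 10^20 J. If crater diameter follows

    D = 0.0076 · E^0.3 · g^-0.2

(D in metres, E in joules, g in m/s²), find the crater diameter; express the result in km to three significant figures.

E^0.3 = (4.77 × 10^20)^0.3 = 1.598 × 10^6
g^-0.2 = 1.35^-0.2 = 0.9417
D = 0.0076 × 1.598 × 10^6 × 0.9417 = 11437 m
   = 11.44 km

D ≈ 11.4 km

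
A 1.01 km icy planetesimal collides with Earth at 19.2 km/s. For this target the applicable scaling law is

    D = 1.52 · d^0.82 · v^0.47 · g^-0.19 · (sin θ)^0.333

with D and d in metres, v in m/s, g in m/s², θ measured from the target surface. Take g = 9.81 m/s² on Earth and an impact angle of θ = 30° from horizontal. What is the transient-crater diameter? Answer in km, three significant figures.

D ≈ 23.4 km

In SI units: d = 1010 m, v = 19200 m/s.
d^0.82 = 1010^0.82 = 290.8
v^0.47 = 19200^0.47 = 103.1
g^-0.19 = 9.81^-0.19 = 0.6480
(sin 30°)^0.333 = 0.5000^0.333 = 0.7939
D = 1.52 × 290.8 × 103.1 × 0.6480 × 0.7939 = 23444 m
   = 23.44 km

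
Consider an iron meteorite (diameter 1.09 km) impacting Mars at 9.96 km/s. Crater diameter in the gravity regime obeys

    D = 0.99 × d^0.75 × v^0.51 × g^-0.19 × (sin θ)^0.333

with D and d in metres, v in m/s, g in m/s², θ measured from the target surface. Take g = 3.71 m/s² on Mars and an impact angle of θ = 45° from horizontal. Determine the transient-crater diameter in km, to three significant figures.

D ≈ 14.3 km

In SI units: d = 1090 m, v = 9960 m/s.
d^0.75 = 1090^0.75 = 189.7
v^0.51 = 9960^0.51 = 109.4
g^-0.19 = 3.71^-0.19 = 0.7795
(sin 45°)^0.333 = 0.7071^0.333 = 0.8910
D = 0.99 × 189.7 × 109.4 × 0.7795 × 0.8910 = 14270 m
   = 14.27 km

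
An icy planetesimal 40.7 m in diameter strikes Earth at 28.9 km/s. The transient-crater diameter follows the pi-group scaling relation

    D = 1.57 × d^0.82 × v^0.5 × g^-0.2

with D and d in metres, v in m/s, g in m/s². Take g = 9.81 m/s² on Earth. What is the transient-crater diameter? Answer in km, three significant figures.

D ≈ 3.53 km

In SI units: v = 28900 m/s.
d^0.82 = 40.7^0.82 = 20.89
v^0.5 = 28900^0.5 = 170.0
g^-0.2 = 9.81^-0.2 = 0.6334
D = 1.57 × 20.89 × 170.0 × 0.6334 = 3532 m
   = 3.532 km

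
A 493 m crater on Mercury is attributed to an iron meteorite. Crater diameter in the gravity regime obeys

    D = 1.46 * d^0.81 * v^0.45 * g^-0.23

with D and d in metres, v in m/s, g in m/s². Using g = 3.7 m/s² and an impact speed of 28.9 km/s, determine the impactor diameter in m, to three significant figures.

Rearranging for d: d = [D / (1.46 · 28900^0.45 · 3.7^-0.23)]^(1/0.81).
28900^0.45 = 101.7
3.7^-0.23 = 0.7401
Denominator = 1.46 × 101.7 × 0.7401 = 109.9
D / 109.9 = 493 / 109.9 = 4.486
d = 4.486^(1/0.81) = 4.486^1.2346 = 6.379 m

d ≈ 6.38 m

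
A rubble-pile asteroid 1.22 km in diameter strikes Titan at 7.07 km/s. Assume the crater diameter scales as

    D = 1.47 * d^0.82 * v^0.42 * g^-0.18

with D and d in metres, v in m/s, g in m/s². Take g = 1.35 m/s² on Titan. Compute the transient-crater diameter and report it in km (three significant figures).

D ≈ 19.6 km

In SI units: d = 1220 m, v = 7070 m/s.
d^0.82 = 1220^0.82 = 339.5
v^0.42 = 7070^0.42 = 41.38
g^-0.18 = 1.35^-0.18 = 0.9474
D = 1.47 × 339.5 × 41.38 × 0.9474 = 19565 m
   = 19.57 km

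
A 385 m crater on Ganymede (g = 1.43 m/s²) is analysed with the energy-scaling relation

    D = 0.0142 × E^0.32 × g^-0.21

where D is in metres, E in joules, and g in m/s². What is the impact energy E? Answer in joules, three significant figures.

E ≈ 9.03 × 10^13 J

Rearranging: E = [D / (0.0142 · g^-0.21)]^(1/0.32).
g^-0.21 = 1.43^-0.21 = 0.9276
D / (0.0142 × 0.9276) = 385 / (0.01317) = 2.923 × 10^4
E = (2.923 × 10^4)^3.125 = 9.031 × 10^13 J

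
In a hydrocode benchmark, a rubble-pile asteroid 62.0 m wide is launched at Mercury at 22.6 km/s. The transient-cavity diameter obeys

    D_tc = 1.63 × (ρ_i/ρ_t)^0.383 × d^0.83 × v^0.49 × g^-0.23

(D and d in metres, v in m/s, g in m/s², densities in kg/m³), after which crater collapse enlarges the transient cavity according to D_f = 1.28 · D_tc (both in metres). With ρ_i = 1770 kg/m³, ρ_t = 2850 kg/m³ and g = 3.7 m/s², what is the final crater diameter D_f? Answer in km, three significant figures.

v = 22600 m/s.
(ρ_i/ρ_t)^0.383 = (1770/2850)^0.383 = 0.8332
d^0.83 = 62^0.83 = 30.74
v^0.49 = 22600^0.49 = 136.0
g^-0.23 = 3.7^-0.23 = 0.7401
D_tc = 1.63 × 0.8332 × 30.74 × 136.0 × 0.7401 = 4202 m
D_f = 1.28 × 4202 = 5379 m
     = 5.379 km

D_f ≈ 5.38 km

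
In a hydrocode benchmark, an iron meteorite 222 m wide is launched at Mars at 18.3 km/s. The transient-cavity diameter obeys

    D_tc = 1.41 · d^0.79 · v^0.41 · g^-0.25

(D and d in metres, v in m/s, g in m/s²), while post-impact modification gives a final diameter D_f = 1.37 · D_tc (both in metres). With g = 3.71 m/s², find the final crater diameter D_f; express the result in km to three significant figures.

v = 18300 m/s.
d^0.79 = 222^0.79 = 71.39
v^0.41 = 18300^0.41 = 55.92
g^-0.25 = 3.71^-0.25 = 0.7205
D_tc = 1.41 × 71.39 × 55.92 × 0.7205 = 4056 m
D_f = 1.37 × 4056 = 5557 m
     = 5.557 km

D_f ≈ 5.56 km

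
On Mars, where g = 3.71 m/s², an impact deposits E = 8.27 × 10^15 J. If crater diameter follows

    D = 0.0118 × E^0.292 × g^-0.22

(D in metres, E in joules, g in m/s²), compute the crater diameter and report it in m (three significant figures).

D ≈ 393 m

E^0.292 = (8.27 × 10^15)^0.292 = 4.445 × 10^4
g^-0.22 = 3.71^-0.22 = 0.7494
D = 0.0118 × 4.445 × 10^4 × 0.7494 = 393.1 m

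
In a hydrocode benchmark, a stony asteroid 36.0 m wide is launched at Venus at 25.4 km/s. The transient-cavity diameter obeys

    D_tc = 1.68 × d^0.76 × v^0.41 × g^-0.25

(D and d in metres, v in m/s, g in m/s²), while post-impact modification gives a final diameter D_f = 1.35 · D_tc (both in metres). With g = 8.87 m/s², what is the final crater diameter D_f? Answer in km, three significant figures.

v = 25400 m/s.
d^0.76 = 36^0.76 = 15.23
v^0.41 = 25400^0.41 = 63.97
g^-0.25 = 8.87^-0.25 = 0.5795
D_tc = 1.68 × 15.23 × 63.97 × 0.5795 = 948.5 m
D_f = 1.35 × 948.5 = 1280 m
     = 1.280 km

D_f ≈ 1.28 km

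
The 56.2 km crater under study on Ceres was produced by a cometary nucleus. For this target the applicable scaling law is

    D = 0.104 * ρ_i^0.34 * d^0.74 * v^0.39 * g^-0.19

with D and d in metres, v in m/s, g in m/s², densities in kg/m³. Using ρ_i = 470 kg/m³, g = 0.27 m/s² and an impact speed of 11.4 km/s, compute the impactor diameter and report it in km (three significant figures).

d ≈ 17.2 km

Rearranging for d: d = [D / (0.104 · 470^0.34 · 11400^0.39 · 0.27^-0.19)]^(1/0.74).
D = 56200 m.
470^0.34 = 8.101
11400^0.39 = 38.21
0.27^-0.19 = 1.282
Denominator = 0.104 × 8.101 × 38.21 × 1.282 = 41.27
D / 41.27 = 56200 / 41.27 = 1362
d = 1362^(1/0.74) = 1362^1.3514 = 17200 m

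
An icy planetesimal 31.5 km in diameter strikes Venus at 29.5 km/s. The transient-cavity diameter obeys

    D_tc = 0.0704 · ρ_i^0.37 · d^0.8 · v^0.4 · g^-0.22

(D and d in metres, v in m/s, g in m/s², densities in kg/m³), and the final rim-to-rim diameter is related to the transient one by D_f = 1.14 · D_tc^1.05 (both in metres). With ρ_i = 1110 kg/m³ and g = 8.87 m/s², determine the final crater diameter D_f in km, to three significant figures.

In SI: d = 31500 m, v = 29500 m/s.
ρ_i^0.37 = 1110^0.37 = 13.39
d^0.8 = 31500^0.8 = 3969
v^0.4 = 29500^0.4 = 61.37
g^-0.22 = 8.87^-0.22 = 0.6187
D_tc = 0.0704 × 13.39 × 3969 × 61.37 × 0.6187 = 1.421 × 10^5 m
D_f = 1.14 × (1.421 × 10^5)^1.05 = 2.932 × 10^5 m
     = 293.2 km

D_f ≈ 293 km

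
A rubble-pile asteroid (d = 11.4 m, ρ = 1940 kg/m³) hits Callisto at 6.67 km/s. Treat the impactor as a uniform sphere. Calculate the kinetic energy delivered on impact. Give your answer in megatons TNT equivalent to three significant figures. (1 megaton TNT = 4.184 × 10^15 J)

E ≈ 8.00 × 10^-3 Mt TNT

v = 6670 m/s.
Mass m = (π/6) ρ d³ = (π/6) × 1940 × (11.4)³ = 1.505 × 10^6 kg
E = ½ m v² = 0.5 × 1.505 × 10^6 × (6670)² = 3.348 × 10^13 J
   = 3.348 × 10^13 / 4.184×10^15 = 8.002 × 10^-3 Mt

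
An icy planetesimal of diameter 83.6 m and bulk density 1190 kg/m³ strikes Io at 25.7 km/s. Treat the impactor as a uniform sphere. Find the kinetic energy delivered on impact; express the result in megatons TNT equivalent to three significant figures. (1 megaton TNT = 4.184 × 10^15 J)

E ≈ 28.7 Mt TNT

v = 25700 m/s.
Mass m = (π/6) ρ d³ = (π/6) × 1190 × (83.6)³ = 3.641 × 10^8 kg
E = ½ m v² = 0.5 × 3.641 × 10^8 × (25700)² = 1.202 × 10^17 J
   = 1.202 × 10^17 / 4.184×10^15 = 28.73 Mt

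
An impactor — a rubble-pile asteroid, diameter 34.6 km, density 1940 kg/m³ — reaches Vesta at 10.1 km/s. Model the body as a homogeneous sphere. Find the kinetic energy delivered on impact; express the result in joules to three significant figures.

d = 34600 m; v = 10100 m/s.
Mass m = (π/6) ρ d³ = (π/6) × 1940 × (34600)³ = 4.208 × 10^16 kg
E = ½ m v² = 0.5 × 4.208 × 10^16 × (10100)² = 2.146 × 10^24 J

E ≈ 2.15 × 10^24 J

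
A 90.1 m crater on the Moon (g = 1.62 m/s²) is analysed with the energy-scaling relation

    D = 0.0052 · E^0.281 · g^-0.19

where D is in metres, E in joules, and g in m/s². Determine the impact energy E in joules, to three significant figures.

Rearranging: E = [D / (0.0052 · g^-0.19)]^(1/0.281).
g^-0.19 = 1.62^-0.19 = 0.9124
D / (0.0052 × 0.9124) = 90.1 / (4.744 × 10^-3) = 1.899 × 10^4
E = (1.899 × 10^4)^3.5587 = 1.683 × 10^15 J

E ≈ 1.68 × 10^15 J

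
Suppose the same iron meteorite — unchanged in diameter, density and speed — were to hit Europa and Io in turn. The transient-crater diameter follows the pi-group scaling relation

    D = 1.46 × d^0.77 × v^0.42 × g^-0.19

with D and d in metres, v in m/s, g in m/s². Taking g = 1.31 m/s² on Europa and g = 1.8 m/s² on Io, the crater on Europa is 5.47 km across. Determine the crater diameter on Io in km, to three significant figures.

All impactor-dependent factors cancel in the ratio, leaving D_Io/D_Europa = (g_Io/g_Europa)^-0.19.
(1.8/1.31)^-0.19 = 1.374^-0.19 = 0.9414
D_Io = 0.9414 × 5.47 km = 5.15 km

D ≈ 5.15 km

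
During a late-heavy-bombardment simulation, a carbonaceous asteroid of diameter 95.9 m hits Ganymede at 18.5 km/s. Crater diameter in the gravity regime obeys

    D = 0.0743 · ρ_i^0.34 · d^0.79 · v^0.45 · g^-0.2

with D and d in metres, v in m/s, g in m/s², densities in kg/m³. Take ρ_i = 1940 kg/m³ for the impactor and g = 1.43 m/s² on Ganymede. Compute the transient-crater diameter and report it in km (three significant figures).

D ≈ 2.78 km

In SI units: v = 18500 m/s.
ρ_i^0.34 = 1940^0.34 = 13.12
d^0.79 = 95.9^0.79 = 36.78
v^0.45 = 18500^0.45 = 83.22
g^-0.2 = 1.43^-0.2 = 0.9310
D = 0.0743 × 13.12 × 36.78 × 83.22 × 0.9310 = 2778 m
   = 2.778 km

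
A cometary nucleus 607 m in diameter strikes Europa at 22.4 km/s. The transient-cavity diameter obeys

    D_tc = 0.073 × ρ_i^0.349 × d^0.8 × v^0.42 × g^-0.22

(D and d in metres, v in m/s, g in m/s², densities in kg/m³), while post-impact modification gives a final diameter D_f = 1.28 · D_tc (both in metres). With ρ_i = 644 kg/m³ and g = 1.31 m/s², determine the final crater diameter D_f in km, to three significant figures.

D_f ≈ 9.52 km

v = 22400 m/s.
ρ_i^0.349 = 644^0.349 = 9.557
d^0.8 = 607^0.8 = 168.5
v^0.42 = 22400^0.42 = 67.16
g^-0.22 = 1.31^-0.22 = 0.9423
D_tc = 0.073 × 9.557 × 168.5 × 67.16 × 0.9423 = 7440 m
D_f = 1.28 × 7440 = 9523 m
     = 9.523 km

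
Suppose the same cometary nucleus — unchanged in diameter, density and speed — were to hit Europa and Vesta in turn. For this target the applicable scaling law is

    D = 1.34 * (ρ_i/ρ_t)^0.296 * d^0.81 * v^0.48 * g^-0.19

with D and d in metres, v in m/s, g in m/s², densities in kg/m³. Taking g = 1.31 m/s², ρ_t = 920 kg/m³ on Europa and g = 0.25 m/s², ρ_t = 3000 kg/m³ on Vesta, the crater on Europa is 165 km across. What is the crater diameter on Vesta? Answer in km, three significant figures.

The impactor-only factors (d, v, ρ_i) cancel in the ratio, leaving D_Vesta/D_Europa = (g_Vesta/g_Europa)^-0.19 · (ρ_t,Europa/ρ_t,Vesta)^0.296.
(0.25/1.31)^-0.19 = 0.1908^-0.19 = 1.370
(920/3000)^0.296 = 0.3067^0.296 = 0.7048
Ratio = 1.370 × 0.7048 = 0.9656
D_Vesta = 0.9656 × 165 km = 159 km

D ≈ 159 km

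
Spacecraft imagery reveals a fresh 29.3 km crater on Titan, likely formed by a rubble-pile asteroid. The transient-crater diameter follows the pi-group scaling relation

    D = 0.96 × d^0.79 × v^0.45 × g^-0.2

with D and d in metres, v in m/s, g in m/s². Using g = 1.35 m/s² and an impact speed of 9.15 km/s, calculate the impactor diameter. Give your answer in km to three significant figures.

Rearranging for d: d = [D / (0.96 · 9150^0.45 · 1.35^-0.2)]^(1/0.79).
D = 29300 m.
9150^0.45 = 60.62
1.35^-0.2 = 0.9417
Denominator = 0.96 × 60.62 × 0.9417 = 54.80
D / 54.80 = 29300 / 54.80 = 534.7
d = 534.7^(1/0.79) = 534.7^1.2658 = 2839 m

d ≈ 2.84 km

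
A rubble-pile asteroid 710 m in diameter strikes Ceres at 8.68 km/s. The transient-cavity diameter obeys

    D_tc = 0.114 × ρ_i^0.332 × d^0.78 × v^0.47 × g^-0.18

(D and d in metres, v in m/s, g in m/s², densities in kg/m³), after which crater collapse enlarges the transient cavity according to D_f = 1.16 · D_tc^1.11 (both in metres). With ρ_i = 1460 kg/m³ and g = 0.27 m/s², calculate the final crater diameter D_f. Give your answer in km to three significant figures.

D_f ≈ 66.2 km

v = 8680 m/s.
ρ_i^0.332 = 1460^0.332 = 11.23
d^0.78 = 710^0.78 = 167.5
v^0.47 = 8680^0.47 = 70.97
g^-0.18 = 0.27^-0.18 = 1.266
D_tc = 0.114 × 11.23 × 167.5 × 70.97 × 1.266 = 19270 m
D_f = 1.16 × (19270)^1.11 = 66172 m
     = 66.17 km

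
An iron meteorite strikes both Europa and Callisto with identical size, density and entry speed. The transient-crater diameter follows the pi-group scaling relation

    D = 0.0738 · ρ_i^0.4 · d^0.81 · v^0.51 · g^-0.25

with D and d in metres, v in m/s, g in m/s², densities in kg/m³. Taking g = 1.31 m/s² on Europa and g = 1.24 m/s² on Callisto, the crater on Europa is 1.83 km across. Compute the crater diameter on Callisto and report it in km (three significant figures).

D ≈ 1.86 km

All impactor-dependent factors cancel in the ratio, leaving D_Callisto/D_Europa = (g_Callisto/g_Europa)^-0.25.
(1.24/1.31)^-0.25 = 0.9466^-0.25 = 1.014
D_Callisto = 1.014 × 1.83 km = 1.86 km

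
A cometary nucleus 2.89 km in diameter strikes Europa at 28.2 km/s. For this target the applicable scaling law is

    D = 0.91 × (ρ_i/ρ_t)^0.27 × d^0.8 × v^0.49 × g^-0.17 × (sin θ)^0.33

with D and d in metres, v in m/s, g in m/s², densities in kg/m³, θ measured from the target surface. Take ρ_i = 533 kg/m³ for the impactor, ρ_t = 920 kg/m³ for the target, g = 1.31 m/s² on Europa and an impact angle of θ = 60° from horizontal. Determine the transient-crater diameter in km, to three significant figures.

In SI units: d = 2890 m, v = 28200 m/s.
(ρ_i/ρ_t)^0.27 = (533/920)^0.27 = 0.8630
d^0.8 = 2890^0.8 = 587.1
v^0.49 = 28200^0.49 = 151.6
g^-0.17 = 1.31^-0.17 = 0.9551
(sin 60°)^0.33 = 0.8660^0.33 = 0.9536
D = 0.91 × 0.8630 × 587.1 × 151.6 × 0.9551 × 0.9536 = 63662 m
   = 63.66 km

D ≈ 63.7 km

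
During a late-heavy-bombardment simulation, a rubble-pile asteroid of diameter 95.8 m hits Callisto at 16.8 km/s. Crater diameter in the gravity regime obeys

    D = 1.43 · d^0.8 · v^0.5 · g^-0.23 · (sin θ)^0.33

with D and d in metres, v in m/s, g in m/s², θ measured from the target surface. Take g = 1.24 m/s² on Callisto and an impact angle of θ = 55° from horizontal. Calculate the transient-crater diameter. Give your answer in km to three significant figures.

D ≈ 6.35 km

In SI units: v = 16800 m/s.
d^0.8 = 95.8^0.8 = 38.47
v^0.5 = 16800^0.5 = 129.6
g^-0.23 = 1.24^-0.23 = 0.9517
(sin 55°)^0.33 = 0.8192^0.33 = 0.9363
D = 1.43 × 38.47 × 129.6 × 0.9517 × 0.9363 = 6353 m
   = 6.353 km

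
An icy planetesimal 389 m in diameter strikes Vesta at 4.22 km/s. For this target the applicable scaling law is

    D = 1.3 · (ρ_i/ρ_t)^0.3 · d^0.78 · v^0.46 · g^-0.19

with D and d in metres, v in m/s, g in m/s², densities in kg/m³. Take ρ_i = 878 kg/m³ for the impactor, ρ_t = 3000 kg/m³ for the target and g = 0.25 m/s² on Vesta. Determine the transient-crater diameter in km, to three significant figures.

D ≈ 5.70 km

In SI units: v = 4220 m/s.
(ρ_i/ρ_t)^0.3 = (878/3000)^0.3 = 0.6917
d^0.78 = 389^0.78 = 104.8
v^0.46 = 4220^0.46 = 46.52
g^-0.19 = 0.25^-0.19 = 1.301
D = 1.3 × 0.6917 × 104.8 × 46.52 × 1.301 = 5703 m
   = 5.703 km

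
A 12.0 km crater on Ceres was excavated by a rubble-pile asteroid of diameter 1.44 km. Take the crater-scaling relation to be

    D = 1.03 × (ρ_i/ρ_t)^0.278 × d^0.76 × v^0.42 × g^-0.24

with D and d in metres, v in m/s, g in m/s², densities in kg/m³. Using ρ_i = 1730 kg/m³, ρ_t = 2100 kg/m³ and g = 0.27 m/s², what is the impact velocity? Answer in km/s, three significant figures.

Rearranging for v: v = [D / (1.03 · (1730/2100)^0.278 · 1440^0.76 · 0.27^-0.24)]^(1/0.42).
D = 12000 m.
(1730/2100)^0.278 = 0.9475
1440^0.76 = 251.4
0.27^-0.24 = 1.369
Denominator = 1.03 × 0.9475 × 251.4 × 1.369 = 335.9
D / 335.9 = 12000 / 335.9 = 35.72
v = 35.72^(1/0.42) = 35.72^2.381 = 4983 m/s

v ≈ 4.98 km/s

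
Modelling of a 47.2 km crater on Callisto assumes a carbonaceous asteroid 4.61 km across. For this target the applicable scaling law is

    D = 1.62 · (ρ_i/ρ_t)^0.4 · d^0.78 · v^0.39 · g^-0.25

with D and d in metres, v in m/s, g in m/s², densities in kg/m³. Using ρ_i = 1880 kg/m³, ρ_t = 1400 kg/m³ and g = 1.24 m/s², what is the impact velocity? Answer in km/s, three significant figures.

Rearranging for v: v = [D / (1.62 · (1880/1400)^0.4 · 4610^0.78 · 1.24^-0.25)]^(1/0.39).
D = 47200 m.
(1880/1400)^0.4 = 1.125
4610^0.78 = 720.6
1.24^-0.25 = 0.9476
Denominator = 1.62 × 1.125 × 720.6 × 0.9476 = 1244
D / 1244 = 47200 / 1244 = 37.94
v = 37.94^(1/0.39) = 37.94^2.5641 = 11193 m/s

v ≈ 11.2 km/s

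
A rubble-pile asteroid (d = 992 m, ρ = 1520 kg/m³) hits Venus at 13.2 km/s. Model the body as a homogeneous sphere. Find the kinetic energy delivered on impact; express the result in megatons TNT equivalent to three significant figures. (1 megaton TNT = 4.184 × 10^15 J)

v = 13200 m/s.
Mass m = (π/6) ρ d³ = (π/6) × 1520 × (992)³ = 7.769 × 10^11 kg
E = ½ m v² = 0.5 × 7.769 × 10^11 × (13200)² = 6.768 × 10^19 J
   = 6.768 × 10^19 / 4.184×10^15 = 16176 Mt

E ≈ 16200 Mt TNT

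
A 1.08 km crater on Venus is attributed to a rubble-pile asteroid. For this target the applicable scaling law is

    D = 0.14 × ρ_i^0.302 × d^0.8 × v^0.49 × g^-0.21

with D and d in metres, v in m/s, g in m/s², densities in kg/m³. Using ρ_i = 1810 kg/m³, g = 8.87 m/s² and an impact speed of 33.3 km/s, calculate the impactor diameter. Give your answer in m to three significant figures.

d ≈ 12.8 m

Rearranging for d: d = [D / (0.14 · 1810^0.302 · 33300^0.49 · 8.87^-0.21)]^(1/0.8).
D = 1080 m.
1810^0.302 = 9.634
33300^0.49 = 164.4
8.87^-0.21 = 0.6323
Denominator = 0.14 × 9.634 × 164.4 × 0.6323 = 140.2
D / 140.2 = 1080 / 140.2 = 7.703
d = 7.703^(1/0.8) = 7.703^1.25 = 12.83 m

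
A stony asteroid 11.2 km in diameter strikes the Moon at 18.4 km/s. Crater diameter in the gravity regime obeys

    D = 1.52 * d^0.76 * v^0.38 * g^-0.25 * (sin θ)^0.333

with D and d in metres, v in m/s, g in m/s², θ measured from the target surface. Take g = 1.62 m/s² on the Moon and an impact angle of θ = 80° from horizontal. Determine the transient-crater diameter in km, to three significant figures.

D ≈ 66.9 km

In SI units: d = 11200 m, v = 18400 m/s.
d^0.76 = 11200^0.76 = 1195
v^0.38 = 18400^0.38 = 41.75
g^-0.25 = 1.62^-0.25 = 0.8864
(sin 80°)^0.333 = 0.9848^0.333 = 0.9949
D = 1.52 × 1195 × 41.75 × 0.8864 × 0.9949 = 66877 m
   = 66.88 km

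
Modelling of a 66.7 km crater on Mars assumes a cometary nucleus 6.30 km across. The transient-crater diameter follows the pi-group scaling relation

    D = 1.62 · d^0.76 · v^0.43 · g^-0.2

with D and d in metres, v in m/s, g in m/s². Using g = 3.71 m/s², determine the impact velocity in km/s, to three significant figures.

v ≈ 19.1 km/s

Rearranging for v: v = [D / (1.62 · 6300^0.76 · 3.71^-0.2)]^(1/0.43).
D = 66700 m.
6300^0.76 = 771.8
3.71^-0.2 = 0.7694
Denominator = 1.62 × 771.8 × 0.7694 = 962.0
D / 962.0 = 66700 / 962.0 = 69.33
v = 69.33^(1/0.43) = 69.33^2.3256 = 19109 m/s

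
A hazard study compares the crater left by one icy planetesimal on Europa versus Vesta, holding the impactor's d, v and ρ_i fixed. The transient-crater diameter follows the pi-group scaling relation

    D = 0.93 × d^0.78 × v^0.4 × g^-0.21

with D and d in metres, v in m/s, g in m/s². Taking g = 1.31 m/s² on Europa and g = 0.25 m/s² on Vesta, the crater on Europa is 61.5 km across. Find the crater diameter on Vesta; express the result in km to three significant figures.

All impactor-dependent factors cancel in the ratio, leaving D_Vesta/D_Europa = (g_Vesta/g_Europa)^-0.21.
(0.25/1.31)^-0.21 = 0.1908^-0.21 = 1.416
D_Vesta = 1.416 × 61.5 km = 87.1 km

D ≈ 87.1 km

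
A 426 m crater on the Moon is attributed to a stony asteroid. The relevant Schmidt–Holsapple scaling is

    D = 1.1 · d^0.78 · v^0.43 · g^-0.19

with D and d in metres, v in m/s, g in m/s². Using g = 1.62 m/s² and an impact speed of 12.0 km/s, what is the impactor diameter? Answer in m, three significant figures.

d ≈ 13.2 m

Rearranging for d: d = [D / (1.1 · 12000^0.43 · 1.62^-0.19)]^(1/0.78).
12000^0.43 = 56.76
1.62^-0.19 = 0.9124
Denominator = 1.1 × 56.76 × 0.9124 = 56.97
D / 56.97 = 426 / 56.97 = 7.478
d = 7.478^(1/0.78) = 7.478^1.2821 = 13.19 m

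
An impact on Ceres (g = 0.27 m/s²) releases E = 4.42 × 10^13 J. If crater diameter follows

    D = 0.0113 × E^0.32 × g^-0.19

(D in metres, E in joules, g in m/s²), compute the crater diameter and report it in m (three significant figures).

E^0.32 = (4.42 × 10^13)^0.32 = 2.326 × 10^4
g^-0.19 = 0.27^-0.19 = 1.282
D = 0.0113 × 2.326 × 10^4 × 1.282 = 337.0 m

D ≈ 337 m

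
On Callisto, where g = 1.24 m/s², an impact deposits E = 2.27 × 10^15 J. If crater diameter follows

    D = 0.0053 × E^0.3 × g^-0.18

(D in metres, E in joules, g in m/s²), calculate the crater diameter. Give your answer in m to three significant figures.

D ≈ 206 m

E^0.3 = (2.27 × 10^15)^0.3 = 4.044 × 10^4
g^-0.18 = 1.24^-0.18 = 0.9620
D = 0.0053 × 4.044 × 10^4 × 0.9620 = 206.2 m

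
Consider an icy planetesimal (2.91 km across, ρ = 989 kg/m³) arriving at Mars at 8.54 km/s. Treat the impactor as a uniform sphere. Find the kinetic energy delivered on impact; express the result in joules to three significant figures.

E ≈ 4.65 × 10^20 J

d = 2910 m; v = 8540 m/s.
Mass m = (π/6) ρ d³ = (π/6) × 989 × (2910)³ = 1.276 × 10^13 kg
E = ½ m v² = 0.5 × 1.276 × 10^13 × (8540)² = 4.653 × 10^20 J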